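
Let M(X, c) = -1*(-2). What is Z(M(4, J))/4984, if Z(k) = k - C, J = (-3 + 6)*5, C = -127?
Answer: 129/4984 ≈ 0.025883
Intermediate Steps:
J = 15 (J = 3*5 = 15)
M(X, c) = 2
Z(k) = 127 + k (Z(k) = k - 1*(-127) = k + 127 = 127 + k)
Z(M(4, J))/4984 = (127 + 2)/4984 = 129*(1/4984) = 129/4984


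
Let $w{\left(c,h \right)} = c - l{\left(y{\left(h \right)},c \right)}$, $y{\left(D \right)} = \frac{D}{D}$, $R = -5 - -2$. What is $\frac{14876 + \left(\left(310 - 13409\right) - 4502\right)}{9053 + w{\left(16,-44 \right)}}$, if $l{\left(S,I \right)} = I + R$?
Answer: $- \frac{2725}{9056} \approx -0.30091$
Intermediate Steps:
$R = -3$ ($R = -5 + 2 = -3$)
$y{\left(D \right)} = 1$
$l{\left(S,I \right)} = -3 + I$ ($l{\left(S,I \right)} = I - 3 = -3 + I$)
$w{\left(c,h \right)} = 3$ ($w{\left(c,h \right)} = c - \left(-3 + c\right) = 3$)
$\frac{14876 + \left(\left(310 - 13409\right) - 4502\right)}{9053 + w{\left(16,-44 \right)}} = \frac{14876 + \left(\left(310 - 13409\right) - 4502\right)}{9053 + 3} = \frac{14876 + \left(-13099 + \left(-5412 + 910\right)\right)}{9056} = \left(14876 - 17601\right) \frac{1}{9056} = \left(-2725\right) \frac{1}{9056} = - \frac{2725}{9056}$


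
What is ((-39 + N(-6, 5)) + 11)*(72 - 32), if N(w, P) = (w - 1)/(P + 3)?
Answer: -1155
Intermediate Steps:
N(w, P) = (-1 + w)/(3 + P)
((-39 + N(-6, 5)) + 11)*(72 - 32) = ((-39 + (-1 - 6)/(3 + 5)) + 11)*(72 - 32) = ((-39 - 7/8) + 11)*40 = (-319/8 + 11)*40 = -231/8*40 = -1155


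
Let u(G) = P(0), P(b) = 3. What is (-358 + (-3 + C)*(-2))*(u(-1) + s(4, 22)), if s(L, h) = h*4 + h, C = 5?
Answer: -40906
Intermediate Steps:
u(G) = 3
s(L, h) = 5*h (s(L, h) = 4*h + h = 5*h)
(-358 + (-3 + C)*(-2))*(u(-1) + s(4, 22)) = (-358 + (-3 + 5)*(-2))*(3 + 5*22) = (-358 + 2*(-2))*(3 + 110) = (-358 - 4)*113 = -362*113 = -40906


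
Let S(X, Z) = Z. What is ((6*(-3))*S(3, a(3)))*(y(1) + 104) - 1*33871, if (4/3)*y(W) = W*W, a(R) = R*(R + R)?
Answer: -67810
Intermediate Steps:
a(R) = 2*R² (a(R) = R*(2*R) = 2*R²)
y(W) = 3*W²/4 (y(W) = 3*(W*W)/4 = 3*W²/4)
((6*(-3))*S(3, a(3)))*(y(1) + 104) - 1*33871 = ((6*(-3))*(2*3²))*((¾)*1² + 104) - 1*33871 = (-36*9)*((¾)*1 + 104) - 33871 = (-18*18)*(¾ + 104) - 33871 = -324*419/4 - 33871 = -33939 - 33871 = -67810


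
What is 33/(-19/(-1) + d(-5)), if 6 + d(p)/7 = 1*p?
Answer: -33/58 ≈ -0.56897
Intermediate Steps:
d(p) = -42 + 7*p (d(p) = -42 + 7*(1*p) = -42 + 7*p)
33/(-19/(-1) + d(-5)) = 33/(-19/(-1) + (-42 + 7*(-5))) = 33/(-19*(-1) + (-42 - 35)) = 33/(19 - 77) = 33/(-58) = -1/58*33 = -33/58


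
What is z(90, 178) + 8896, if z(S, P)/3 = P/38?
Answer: 169291/19 ≈ 8910.0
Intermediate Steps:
z(S, P) = 3*P/38 (z(S, P) = 3*(P/38) = 3*P/38)
z(90, 178) + 8896 = (3/38)*178 + 8896 = 267/19 + 8896 = 169291/19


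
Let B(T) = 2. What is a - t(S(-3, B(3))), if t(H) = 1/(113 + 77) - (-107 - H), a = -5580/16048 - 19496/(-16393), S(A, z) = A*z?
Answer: -625825491263/6248028020 ≈ -100.16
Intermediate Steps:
a = 55349717/65768716 (a = -5580*1/16048 - 19496*(-1/16393) = -1395/4012 + 19496/16393 = 55349717/65768716 ≈ 0.84158)
t(H) = 20331/190 + H (t(H) = 1/190 + (107 + H) = 20331/190 + H)
a - t(S(-3, B(3))) = 55349717/65768716 - (20331/190 - 3*2) = 55349717/65768716 - (20331/190 - 6) = 55349717/65768716 - 1*19191/190 = 55349717/65768716 - 19191/190 = -625825491263/6248028020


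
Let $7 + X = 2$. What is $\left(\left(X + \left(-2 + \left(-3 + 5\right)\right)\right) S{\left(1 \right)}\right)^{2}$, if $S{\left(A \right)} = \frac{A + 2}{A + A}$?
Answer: $\frac{225}{4} \approx 56.25$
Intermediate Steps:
$S{\left(A \right)} = \frac{2 + A}{2 A}$
$X = -5$ ($X = -7 + 2 = -5$)
$\left(\left(X + \left(-2 + \left(-3 + 5\right)\right)\right) S{\left(1 \right)}\right)^{2} = \left(\left(-5 + \left(-2 + \left(-3 + 5\right)\right)\right) \frac{2 + 1}{2 \cdot 1}\right)^{2} = \left(\left(-5 + \left(-2 + 2\right)\right) \frac{1}{2} \cdot 1 \cdot 3\right)^{2} = \left(\left(-5 + 0\right) \frac{3}{2}\right)^{2} = \left(\left(-5\right) \frac{3}{2}\right)^{2} = \left(- \frac{15}{2}\right)^{2} = \frac{225}{4}$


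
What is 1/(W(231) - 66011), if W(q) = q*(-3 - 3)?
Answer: -1/67397 ≈ -1.4837e-5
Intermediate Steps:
W(q) = -6*q (W(q) = q*(-6) = -6*q)
1/(W(231) - 66011) = 1/(-6*231 - 66011) = 1/(-1386 - 66011) = 1/(-67397) = -1/67397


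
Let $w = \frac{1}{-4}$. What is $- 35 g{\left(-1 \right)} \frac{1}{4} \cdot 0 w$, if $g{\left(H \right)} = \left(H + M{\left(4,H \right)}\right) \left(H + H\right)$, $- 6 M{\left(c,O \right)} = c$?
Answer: $0$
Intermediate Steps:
$w = - \frac{1}{4} \approx -0.25$
$M{\left(c,O \right)} = - \frac{c}{6}$
$g{\left(H \right)} = 2 H \left(- \frac{2}{3} + H\right)$ ($g{\left(H \right)} = \left(H - \frac{2}{3}\right) \left(H + H\right) = \left(H - \frac{2}{3}\right) 2 H = \left(- \frac{2}{3} + H\right) 2 H = 2 H \left(- \frac{2}{3} + H\right)$)
$- 35 g{\left(-1 \right)} \frac{1}{4} \cdot 0 w = - 35 \cdot \frac{2}{3} \left(-1\right) \left(-2 + 3 \left(-1\right)\right) \frac{1}{4} \cdot 0 \left(- \frac{1}{4}\right) = - 35 \cdot \frac{2}{3} \left(-1\right) \left(-2 - 3\right) \frac{1}{4} \cdot 0 \left(- \frac{1}{4}\right) = - 35 \cdot \frac{2}{3} \left(-1\right) \left(-5\right) 0 \left(- \frac{1}{4}\right) = \left(-35\right) \frac{10}{3} \cdot 0 = \left(- \frac{350}{3}\right) 0 = 0$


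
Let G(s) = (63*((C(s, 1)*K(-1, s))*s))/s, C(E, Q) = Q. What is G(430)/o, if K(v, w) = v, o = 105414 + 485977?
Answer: -63/591391 ≈ -0.00010653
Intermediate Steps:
o = 591391
G(s) = -63 (G(s) = (63*((1*(-1))*s))/s = (63*(-s))/s = (-63*s)/s = -63)
G(430)/o = -63/591391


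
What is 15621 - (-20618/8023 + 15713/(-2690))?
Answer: 337311919089/21581870 ≈ 15629.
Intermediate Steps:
15621 - (-20618/8023 + 15713/(-2690)) = 15621 - (-20618*1/8023 + 15713*(-1/2690)) = 15621 - (-20618/8023 - 15713/2690) = 15621 - 1*(-181527819/21581870) = 15621 + 181527819/21581870 = 337311919089/21581870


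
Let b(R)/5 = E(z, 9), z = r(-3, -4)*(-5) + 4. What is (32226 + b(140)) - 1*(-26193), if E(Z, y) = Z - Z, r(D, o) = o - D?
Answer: 58419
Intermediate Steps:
z = 9 (z = (-4 - 1*(-3))*(-5) + 4 = (-4 + 3)*(-5) + 4 = -1*(-5) + 4 = 5 + 4 = 9)
E(Z, y) = 0
b(R) = 0 (b(R) = 5*0 = 0)
(32226 + b(140)) - 1*(-26193) = (32226 + 0) - 1*(-26193) = 32226 + 26193 = 58419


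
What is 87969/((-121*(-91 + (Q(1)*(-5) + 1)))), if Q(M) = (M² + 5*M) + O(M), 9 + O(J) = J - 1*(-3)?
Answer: 87969/11495 ≈ 7.6528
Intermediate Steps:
O(J) = -6 + J (O(J) = -9 + (J - 1*(-3)) = -9 + (J + 3) = -9 + (3 + J) = -6 + J)
Q(M) = -6 + M² + 6*M (Q(M) = (M² + 5*M) + (-6 + M) = -6 + M² + 6*M)
87969/((-121*(-91 + (Q(1)*(-5) + 1)))) = 87969/((-121*(-91 + ((-6 + 1² + 6*1)*(-5) + 1)))) = 87969/((-121*(-91 + ((-6 + 1 + 6)*(-5) + 1)))) = 87969/((-121*(-91 + (1*(-5) + 1)))) = 87969/((-121*(-91 + (-5 + 1)))) = 87969/((-121*(-91 - 4))) = 87969/((-121*(-95))) = 87969/((-1*(-11495))) = 87969/11495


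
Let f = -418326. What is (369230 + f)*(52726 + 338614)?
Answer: -19213228640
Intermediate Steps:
(369230 + f)*(52726 + 338614) = (369230 - 418326)*(52726 + 338614) = -49096*391340 = -19213228640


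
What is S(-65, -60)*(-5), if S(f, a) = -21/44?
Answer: 105/44 ≈ 2.3864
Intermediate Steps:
S(f, a) = -21/44 (S(f, a) = -21*1/44 = -21/44)
S(-65, -60)*(-5) = -21/44*(-5) = 105/44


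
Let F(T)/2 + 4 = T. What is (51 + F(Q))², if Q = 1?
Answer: 2025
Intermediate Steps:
F(T) = -8 + 2*T
(51 + F(Q))² = (51 + (-8 + 2*1))² = (51 + (-8 + 2))² = (51 - 6)² = 45² = 2025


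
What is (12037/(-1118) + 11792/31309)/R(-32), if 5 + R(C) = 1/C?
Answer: 831275376/402539813 ≈ 2.0651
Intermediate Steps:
R(C) = -5 + 1/C
(12037/(-1118) + 11792/31309)/R(-32) = (12037/(-1118) + 11792/31309)/(-5 + 1/(-32)) = (12037*(-1/1118) + 11792*(1/31309))/(-5 - 1/32) = (-12037/1118 + 11792/31309)/(-161/32) = -363682977/35003462*(-32/161) = 831275376/402539813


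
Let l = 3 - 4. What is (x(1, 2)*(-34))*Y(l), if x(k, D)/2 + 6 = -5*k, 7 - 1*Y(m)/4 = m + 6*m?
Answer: 41888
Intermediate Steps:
l = -1
Y(m) = 28 - 28*m (Y(m) = 28 - 4*(m + 6*m) = 28 - 28*m)
x(k, D) = -12 - 10*k (x(k, D) = -12 + 2*(-5*k) = -12 - 10*k)
(x(1, 2)*(-34))*Y(l) = ((-12 - 10*1)*(-34))*(28 - 28*(-1)) = ((-12 - 10)*(-34))*(28 + 28) = -22*(-34)*56 = 748*56 = 41888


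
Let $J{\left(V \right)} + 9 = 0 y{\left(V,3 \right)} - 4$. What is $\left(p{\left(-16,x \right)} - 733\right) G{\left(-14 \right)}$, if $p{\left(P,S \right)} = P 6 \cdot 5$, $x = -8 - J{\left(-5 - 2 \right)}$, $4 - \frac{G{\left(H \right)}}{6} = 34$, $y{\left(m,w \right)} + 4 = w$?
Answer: $218340$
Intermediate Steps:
$y{\left(m,w \right)} = -4 + w$
$G{\left(H \right)} = -180$ ($G{\left(H \right)} = 24 - 204 = -180$)
$J{\left(V \right)} = -13$ ($J{\left(V \right)} = -9 - \left(4 + 0 \left(-4 + 3\right)\right) = -9 + \left(0 \left(-1\right) - 4\right) = -9 + \left(0 - 4\right) = -9 - 4 = -13$)
$x = 5$ ($x = -8 - -13 = -8 + 13 = 5$)
$p{\left(P,S \right)} = 30 P$ ($p{\left(P,S \right)} = P 30 = 30 P$)
$\left(p{\left(-16,x \right)} - 733\right) G{\left(-14 \right)} = \left(30 \left(-16\right) - 733\right) \left(-180\right) = \left(-480 - 733\right) \left(-180\right) = \left(-1213\right) \left(-180\right) = 218340$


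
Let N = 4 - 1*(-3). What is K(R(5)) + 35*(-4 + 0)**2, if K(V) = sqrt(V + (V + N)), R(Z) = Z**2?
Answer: 560 + sqrt(57) ≈ 567.55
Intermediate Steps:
N = 7 (N = 4 + 3 = 7)
K(V) = sqrt(7 + 2*V) (K(V) = sqrt(V + (V + 7)) = sqrt(V + (7 + V)) = sqrt(7 + 2*V))
K(R(5)) + 35*(-4 + 0)**2 = sqrt(7 + 2*5**2) + 35*(-4 + 0)**2 = sqrt(7 + 2*25) + 35*(-4)**2 = sqrt(7 + 50) + 35*16 = sqrt(57) + 560 = 560 + sqrt(57)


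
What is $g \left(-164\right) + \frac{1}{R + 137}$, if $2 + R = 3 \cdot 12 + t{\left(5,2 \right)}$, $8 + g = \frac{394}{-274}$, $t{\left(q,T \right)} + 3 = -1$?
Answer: $\frac{35412821}{22879} \approx 1547.8$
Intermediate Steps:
$t{\left(q,T \right)} = -4$ ($t{\left(q,T \right)} = -3 - 1 = -4$)
$g = - \frac{1293}{137}$ ($g = -8 + \frac{394}{-274} = -8 + 394 \left(- \frac{1}{274}\right) = -8 - \frac{197}{137} = - \frac{1293}{137} \approx -9.438$)
$R = 30$ ($R = -2 + \left(3 \cdot 12 - 4\right) = -2 + \left(36 - 4\right) = -2 + 32 = 30$)
$g \left(-164\right) + \frac{1}{R + 137} = \left(- \frac{1293}{137}\right) \left(-164\right) + \frac{1}{30 + 137} = \frac{212052}{137} + \frac{1}{167} = \frac{35412821}{22879}$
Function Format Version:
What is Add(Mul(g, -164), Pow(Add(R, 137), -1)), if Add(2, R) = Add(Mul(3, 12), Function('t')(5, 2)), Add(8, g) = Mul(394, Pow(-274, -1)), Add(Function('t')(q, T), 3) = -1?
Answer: Rational(35412821, 22879) ≈ 1547.8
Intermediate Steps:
Function('t')(q, T) = -4 (Function('t')(q, T) = Add(-3, -1) = -4)
g = Rational(-1293, 137) (g = Add(-8, Mul(394, Pow(-274, -1))) = Add(-8, Mul(394, Rational(-1, 274))) = Add(-8, Rational(-197, 137)) = Rational(-1293, 137) ≈ -9.4380)
R = 30 (R = Add(-2, Add(Mul(3, 12), -4)) = Add(-2, Add(36, -4)) = Add(-2, 32) = 30)
Add(Mul(g, -164), Pow(Add(R, 137), -1)) = Add(Mul(Rational(-1293, 137), -164), Pow(Add(30, 137), -1)) = Add(Rational(212052, 137), Pow(167, -1)) = Add(Rational(212052, 137), Rational(1, 167)) = Rational(35412821, 22879)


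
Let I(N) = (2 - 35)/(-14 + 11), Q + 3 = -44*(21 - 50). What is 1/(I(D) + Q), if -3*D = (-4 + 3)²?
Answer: 1/1284 ≈ 0.00077882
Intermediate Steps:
D = -⅓ (D = -(-4 + 3)²/3 = -⅓*(-1)² = -⅓*1 = -⅓ ≈ -0.33333)
Q = 1273 (Q = -3 - 44*(21 - 50) = -3 - 44*(-29) = -3 + 1276 = 1273)
I(N) = 11 (I(N) = -33/(-3) = -33*(-⅓) = 11)
1/(I(D) + Q) = 1/(11 + 1273) = 1/1284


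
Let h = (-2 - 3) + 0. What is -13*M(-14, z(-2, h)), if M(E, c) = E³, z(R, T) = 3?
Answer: 35672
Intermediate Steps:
h = -5 (h = -5 + 0 = -5)
-13*M(-14, z(-2, h)) = -13*(-14)³ = -13*(-2744) = 35672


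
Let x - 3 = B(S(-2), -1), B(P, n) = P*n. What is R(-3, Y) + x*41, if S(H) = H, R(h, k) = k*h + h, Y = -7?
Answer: 223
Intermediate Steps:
R(h, k) = h + h*k (R(h, k) = h*k + h = h + h*k)
x = 5 (x = 3 - 2*(-1) = 3 + 2 = 5)
R(-3, Y) + x*41 = -3*(1 - 7) + 5*41 = -3*(-6) + 205 = 18 + 205 = 223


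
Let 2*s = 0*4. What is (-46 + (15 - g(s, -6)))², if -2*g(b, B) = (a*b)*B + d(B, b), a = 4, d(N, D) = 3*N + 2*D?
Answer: 1600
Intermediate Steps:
d(N, D) = 2*D + 3*N
s = 0 (s = (0*4)/2 = (½)*0 = 0)
g(b, B) = -b - 3*B/2 - 2*B*b (g(b, B) = -((4*b)*B + (2*b + 3*B))/2 = -(4*B*b + (2*b + 3*B))/2 = -(2*b + 3*B + 4*B*b)/2 = -b - 3*B/2 - 2*B*b)
(-46 + (15 - g(s, -6)))² = (-46 + (15 - (-1*0 - 3/2*(-6) - 2*(-6)*0)))² = (-46 + (15 - (0 + 9 + 0)))² = (-46 + (15 - 1*9))² = (-46 + (15 - 9))² = (-46 + 6)² = (-40)² = 1600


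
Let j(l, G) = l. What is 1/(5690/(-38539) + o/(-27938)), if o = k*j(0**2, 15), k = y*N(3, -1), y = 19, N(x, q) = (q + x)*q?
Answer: -38539/5690 ≈ -6.7731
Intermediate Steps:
N(x, q) = q*(q + x)
k = -38 (k = 19*(-(-1 + 3)) = 19*(-1*2) = 19*(-2) = -38)
o = 0 (o = -38*0**2 = -38*0 = 0)
1/(5690/(-38539) + o/(-27938)) = 1/(5690/(-38539) + 0/(-27938)) = 1/(5690*(-1/38539) + 0*(-1/27938)) = 1/(-5690/38539 + 0) = 1/(-5690/38539) = -38539/5690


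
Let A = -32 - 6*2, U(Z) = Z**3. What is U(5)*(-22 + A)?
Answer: -8250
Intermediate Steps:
A = -44 (A = -32 - 12 = -44)
U(5)*(-22 + A) = 5**3*(-22 - 44) = 125*(-66) = -8250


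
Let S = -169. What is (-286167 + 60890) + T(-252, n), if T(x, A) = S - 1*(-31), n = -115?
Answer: -225415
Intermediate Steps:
T(x, A) = -138 (T(x, A) = -169 - 1*(-31) = -169 + 31 = -138)
(-286167 + 60890) + T(-252, n) = (-286167 + 60890) - 138 = -225277 - 138 = -225415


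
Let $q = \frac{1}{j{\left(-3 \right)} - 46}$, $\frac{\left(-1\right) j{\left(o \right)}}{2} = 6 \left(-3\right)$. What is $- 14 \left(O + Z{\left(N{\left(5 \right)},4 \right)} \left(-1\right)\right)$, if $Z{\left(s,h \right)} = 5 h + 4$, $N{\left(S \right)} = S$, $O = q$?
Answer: $\frac{1687}{5} \approx 337.4$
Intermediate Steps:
$j{\left(o \right)} = 36$ ($j{\left(o \right)} = - 2 \cdot 6 \left(-3\right) = \left(-2\right) \left(-18\right) = 36$)
$q = - \frac{1}{10}$ ($q = \frac{1}{36 - 46} = \frac{1}{-10} = - \frac{1}{10} \approx -0.1$)
$O = - \frac{1}{10} \approx -0.1$
$Z{\left(s,h \right)} = 4 + 5 h$
$- 14 \left(O + Z{\left(N{\left(5 \right)},4 \right)} \left(-1\right)\right) = - 14 \left(- \frac{1}{10} + \left(4 + 5 \cdot 4\right) \left(-1\right)\right) = - 14 \left(- \frac{1}{10} + \left(4 + 20\right) \left(-1\right)\right) = - 14 \left(- \frac{1}{10} + 24 \left(-1\right)\right) = - 14 \left(- \frac{1}{10} - 24\right) = \left(-14\right) \left(- \frac{241}{10}\right) = \frac{1687}{5}$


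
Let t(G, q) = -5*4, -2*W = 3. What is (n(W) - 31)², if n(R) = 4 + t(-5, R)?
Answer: 2209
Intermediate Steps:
W = -3/2 (W = -½*3 = -3/2 ≈ -1.5000)
t(G, q) = -20
n(R) = -16 (n(R) = 4 - 20 = -16)
(n(W) - 31)² = (-16 - 31)² = (-47)² = 2209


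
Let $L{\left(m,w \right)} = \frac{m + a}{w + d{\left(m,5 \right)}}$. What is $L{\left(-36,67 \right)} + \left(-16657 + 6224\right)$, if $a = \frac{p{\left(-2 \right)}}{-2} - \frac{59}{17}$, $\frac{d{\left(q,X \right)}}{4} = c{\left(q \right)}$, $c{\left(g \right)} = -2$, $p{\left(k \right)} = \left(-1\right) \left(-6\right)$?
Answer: $- \frac{10465021}{1003} \approx -10434.0$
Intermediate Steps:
$p{\left(k \right)} = 6$
$d{\left(q,X \right)} = -8$ ($d{\left(q,X \right)} = 4 \left(-2\right) = -8$)
$a = - \frac{110}{17}$ ($a = \frac{6}{-2} - \frac{59}{17} = 6 \left(- \frac{1}{2}\right) - \frac{59}{17} = -3 - \frac{59}{17} = - \frac{110}{17} \approx -6.4706$)
$L{\left(m,w \right)} = \frac{- \frac{110}{17} + m}{-8 + w}$ ($L{\left(m,w \right)} = \frac{m - \frac{110}{17}}{w - 8} = \frac{- \frac{110}{17} + m}{-8 + w}$)
$L{\left(-36,67 \right)} + \left(-16657 + 6224\right) = \frac{- \frac{110}{17} - 36}{-8 + 67} + \left(-16657 + 6224\right) = \frac{1}{59} \left(- \frac{722}{17}\right) - 10433 = - \frac{722}{1003} - 10433 = - \frac{10465021}{1003}$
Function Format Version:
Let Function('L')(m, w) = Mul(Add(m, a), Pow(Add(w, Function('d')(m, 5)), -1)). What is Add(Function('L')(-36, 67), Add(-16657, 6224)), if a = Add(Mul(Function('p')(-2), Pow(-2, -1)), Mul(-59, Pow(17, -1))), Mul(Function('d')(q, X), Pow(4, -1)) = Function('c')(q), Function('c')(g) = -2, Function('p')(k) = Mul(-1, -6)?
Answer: Rational(-10465021, 1003) ≈ -10434.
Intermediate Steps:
Function('p')(k) = 6
Function('d')(q, X) = -8 (Function('d')(q, X) = Mul(4, -2) = -8)
a = Rational(-110, 17) (a = Add(Mul(6, Pow(-2, -1)), Mul(-59, Pow(17, -1))) = Add(Mul(6, Rational(-1, 2)), Mul(-59, Rational(1, 17))) = Add(-3, Rational(-59, 17)) = Rational(-110, 17) ≈ -6.4706)
Function('L')(m, w) = Mul(Pow(Add(-8, w), -1), Add(Rational(-110, 17), m)) (Function('L')(m, w) = Mul(Add(m, Rational(-110, 17)), Pow(Add(w, -8), -1)) = Mul(Add(Rational(-110, 17), m), Pow(Add(-8, w), -1)) = Mul(Pow(Add(-8, w), -1), Add(Rational(-110, 17), m)))
Add(Function('L')(-36, 67), Add(-16657, 6224)) = Add(Mul(Pow(Add(-8, 67), -1), Add(Rational(-110, 17), -36)), Add(-16657, 6224)) = Add(Mul(Pow(59, -1), Rational(-722, 17)), -10433) = Add(Mul(Rational(1, 59), Rational(-722, 17)), -10433) = Add(Rational(-722, 1003), -10433) = Rational(-10465021, 1003)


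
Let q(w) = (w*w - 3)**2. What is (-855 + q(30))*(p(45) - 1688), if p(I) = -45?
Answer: -1392905682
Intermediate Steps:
q(w) = (-3 + w**2)**2 (q(w) = (w**2 - 3)**2 = (-3 + w**2)**2)
(-855 + q(30))*(p(45) - 1688) = (-855 + (-3 + 30**2)**2)*(-45 - 1688) = (-855 + (-3 + 900)**2)*(-1733) = (-855 + 897**2)*(-1733) = (-855 + 804609)*(-1733) = 803754*(-1733) = -1392905682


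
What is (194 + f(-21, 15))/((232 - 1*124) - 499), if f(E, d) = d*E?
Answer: 121/391 ≈ 0.30946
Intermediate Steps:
f(E, d) = E*d
(194 + f(-21, 15))/((232 - 1*124) - 499) = (194 - 21*15)/((232 - 1*124) - 499) = (194 - 315)/((232 - 124) - 499) = -121/(108 - 499) = -121/(-391) = -121*(-1/391) = 121/391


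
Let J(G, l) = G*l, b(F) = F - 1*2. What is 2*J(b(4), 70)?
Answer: 280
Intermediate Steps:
b(F) = -2 + F (b(F) = F - 2 = -2 + F)
2*J(b(4), 70) = 2*((-2 + 4)*70) = 2*(2*70) = 2*140 = 280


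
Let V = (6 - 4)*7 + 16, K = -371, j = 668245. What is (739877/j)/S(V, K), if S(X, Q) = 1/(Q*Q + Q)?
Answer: 20312583158/133649 ≈ 1.5198e+5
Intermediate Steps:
V = 30 (V = 2*7 + 16 = 14 + 16 = 30)
S(X, Q) = 1/(Q + Q**2) (S(X, Q) = 1/(Q**2 + Q) = 1/(Q + Q**2))
(739877/j)/S(V, K) = (739877/668245)/((1/((-371)*(1 - 371)))) = (739877*(1/668245))/((-1/371/(-370))) = 739877/(668245*((-1/371*(-1/370)))) = 739877/(668245*(1/137270)) = (739877/668245)*137270 = 20312583158/133649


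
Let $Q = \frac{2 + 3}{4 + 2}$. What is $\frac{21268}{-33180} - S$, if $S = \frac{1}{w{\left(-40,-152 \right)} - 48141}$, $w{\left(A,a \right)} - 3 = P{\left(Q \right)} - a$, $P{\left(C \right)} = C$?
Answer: $- \frac{1530773017}{2388221745} \approx -0.64097$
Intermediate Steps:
$Q = \frac{5}{6} \approx 0.83333$
$w{\left(A,a \right)} = \frac{23}{6} - a$ ($w{\left(A,a \right)} = 3 - \left(- \frac{5}{6} + a\right) = \frac{23}{6} - a$)
$S = - \frac{6}{287911}$ ($S = \frac{1}{\left(\frac{23}{6} - -152\right) - 48141} = \frac{1}{\left(\frac{23}{6} + 152\right) - 48141} = \frac{1}{\frac{935}{6} - 48141} = \frac{1}{- \frac{287911}{6}} = - \frac{6}{287911} \approx -2.084 \cdot 10^{-5}$)
$\frac{21268}{-33180} - S = \frac{21268}{-33180} - - \frac{6}{287911} = 21268 \left(- \frac{1}{33180}\right) + \frac{6}{287911} = - \frac{5317}{8295} + \frac{6}{287911} = - \frac{1530773017}{2388221745}$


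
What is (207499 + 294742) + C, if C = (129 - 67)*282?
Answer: 519725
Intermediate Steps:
C = 17484 (C = 62*282 = 17484)
(207499 + 294742) + C = (207499 + 294742) + 17484 = 502241 + 17484 = 519725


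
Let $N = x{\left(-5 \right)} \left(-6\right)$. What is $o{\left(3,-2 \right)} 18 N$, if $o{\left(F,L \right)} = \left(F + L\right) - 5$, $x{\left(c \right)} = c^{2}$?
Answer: $10800$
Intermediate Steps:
$N = -150$ ($N = \left(-5\right)^{2} \left(-6\right) = 25 \left(-6\right) = -150$)
$o{\left(F,L \right)} = -5 + F + L$
$o{\left(3,-2 \right)} 18 N = \left(-5 + 3 - 2\right) 18 \left(-150\right) = \left(-4\right) 18 \left(-150\right) = \left(-72\right) \left(-150\right) = 10800$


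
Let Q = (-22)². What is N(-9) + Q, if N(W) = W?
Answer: 475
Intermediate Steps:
Q = 484
N(-9) + Q = -9 + 484 = 475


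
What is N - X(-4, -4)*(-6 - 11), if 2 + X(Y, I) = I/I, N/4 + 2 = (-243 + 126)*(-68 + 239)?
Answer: -80053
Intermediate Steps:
N = -80036 (N = -8 + 4*((-243 + 126)*(-68 + 239)) = -8 + 4*(-117*171) = -8 + 4*(-20007) = -8 - 80028 = -80036)
X(Y, I) = -1 (X(Y, I) = -2 + I/I = -2 + 1 = -1)
N - X(-4, -4)*(-6 - 11) = -80036 - (-1)*(-6 - 11) = -80036 - (-1)*(-17) = -80036 - 1*17 = -80036 - 17 = -80053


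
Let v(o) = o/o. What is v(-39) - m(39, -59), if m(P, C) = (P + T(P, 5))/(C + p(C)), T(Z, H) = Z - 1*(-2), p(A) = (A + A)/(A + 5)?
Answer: 1847/767 ≈ 2.4081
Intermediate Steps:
p(A) = 2*A/(5 + A) (p(A) = (2*A)/(5 + A) = 2*A/(5 + A))
v(o) = 1
T(Z, H) = 2 + Z (T(Z, H) = Z + 2 = 2 + Z)
m(P, C) = (2 + 2*P)/(C + 2*C/(5 + C)) (m(P, C) = (P + (2 + P))/(C + 2*C/(5 + C)) = (2 + 2*P)/(C + 2*C/(5 + C)))
v(-39) - m(39, -59) = 1 - 2*(1 + 39)*(5 - 59)/((-59)*(7 - 59)) = 1 - 2*(-1)*40*(-54)/(59*(-52)) = 1 - 2*(-1)*(-1)*40*(-54)/(59*52) = 1 - 1*(-1080/767) = 1 + 1080/767 = 1847/767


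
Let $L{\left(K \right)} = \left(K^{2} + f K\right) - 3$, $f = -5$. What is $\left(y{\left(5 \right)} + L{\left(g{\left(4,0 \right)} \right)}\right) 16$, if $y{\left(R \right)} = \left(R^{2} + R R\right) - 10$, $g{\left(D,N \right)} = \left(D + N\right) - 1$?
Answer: $496$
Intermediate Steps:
$g{\left(D,N \right)} = -1 + D + N$
$L{\left(K \right)} = -3 + K^{2} - 5 K$ ($L{\left(K \right)} = \left(K^{2} - 5 K\right) - 3 = -3 + K^{2} - 5 K$)
$y{\left(R \right)} = -10 + 2 R^{2}$ ($y{\left(R \right)} = \left(R^{2} + R^{2}\right) - 10 = 2 R^{2} - 10 = -10 + 2 R^{2}$)
$\left(y{\left(5 \right)} + L{\left(g{\left(4,0 \right)} \right)}\right) 16 = \left(\left(-10 + 2 \cdot 5^{2}\right) - \left(3 - \left(-1 + 4 + 0\right)^{2} + 5 \left(-1 + 4 + 0\right)\right)\right) 16 = \left(\left(-10 + 2 \cdot 25\right) - \left(18 - 9\right)\right) 16 = \left(\left(-10 + 50\right) - 9\right) 16 = \left(40 - 9\right) 16 = 31 \cdot 16 = 496$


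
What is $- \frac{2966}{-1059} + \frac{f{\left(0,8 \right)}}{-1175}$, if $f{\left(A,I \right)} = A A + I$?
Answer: $\frac{3476578}{1244325} \approx 2.7939$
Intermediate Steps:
$f{\left(A,I \right)} = I + A^{2}$ ($f{\left(A,I \right)} = A^{2} + I = I + A^{2}$)
$- \frac{2966}{-1059} + \frac{f{\left(0,8 \right)}}{-1175} = - \frac{2966}{-1059} + \frac{8 + 0^{2}}{-1175} = \left(-2966\right) \left(- \frac{1}{1059}\right) + \left(8 + 0\right) \left(- \frac{1}{1175}\right) = \frac{2966}{1059} + 8 \left(- \frac{1}{1175}\right) = \frac{2966}{1059} - \frac{8}{1175} = \frac{3476578}{1244325}$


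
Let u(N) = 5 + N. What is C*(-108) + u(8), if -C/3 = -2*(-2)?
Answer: 1309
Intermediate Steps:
C = -12 (C = -(-6)*(-2) = -3*4 = -12)
C*(-108) + u(8) = -12*(-108) + (5 + 8) = 1296 + 13 = 1309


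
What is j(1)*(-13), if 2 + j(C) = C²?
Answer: 13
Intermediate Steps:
j(C) = -2 + C²
j(1)*(-13) = (-2 + 1²)*(-13) = (-2 + 1)*(-13) = -1*(-13) = 13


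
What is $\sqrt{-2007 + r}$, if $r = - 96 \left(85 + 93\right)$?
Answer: $i \sqrt{19095} \approx 138.18 i$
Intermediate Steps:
$r = -17088$ ($r = \left(-96\right) 178 = -17088$)
$\sqrt{-2007 + r} = \sqrt{-2007 - 17088} = \sqrt{-19095} = i \sqrt{19095}$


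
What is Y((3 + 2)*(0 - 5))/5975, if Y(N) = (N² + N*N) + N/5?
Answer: 249/1195 ≈ 0.20837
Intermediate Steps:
Y(N) = 2*N² + N/5 (Y(N) = (N² + N²) + N*(⅕) = 2*N² + N/5)
Y((3 + 2)*(0 - 5))/5975 = (((3 + 2)*(0 - 5))*(1 + 10*((3 + 2)*(0 - 5)))/5)/5975 = ((5*(-5))*(1 + 10*(5*(-5)))/5)*(1/5975) = ((⅕)*(-25)*(1 + 10*(-25)))*(1/5975) = ((⅕)*(-25)*(1 - 250))*(1/5975) = ((⅕)*(-25)*(-249))*(1/5975) = 1245*(1/5975) = 249/1195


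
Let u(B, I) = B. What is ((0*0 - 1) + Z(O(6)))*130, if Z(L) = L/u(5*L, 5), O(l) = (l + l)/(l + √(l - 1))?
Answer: -104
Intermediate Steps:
O(l) = 2*l/(l + √(-1 + l)) (O(l) = (2*l)/(l + √(-1 + l)) = 2*l/(l + √(-1 + l)))
Z(L) = ⅕ (Z(L) = L/((5*L)) = L*(1/(5*L)) = ⅕)
((0*0 - 1) + Z(O(6)))*130 = ((0*0 - 1) + ⅕)*130 = ((0 - 1) + ⅕)*130 = (-1 + ⅕)*130 = -⅘*130 = -104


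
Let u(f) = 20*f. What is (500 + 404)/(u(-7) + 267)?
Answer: 904/127 ≈ 7.1181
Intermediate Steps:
(500 + 404)/(u(-7) + 267) = (500 + 404)/(20*(-7) + 267) = 904/(-140 + 267) = 904/127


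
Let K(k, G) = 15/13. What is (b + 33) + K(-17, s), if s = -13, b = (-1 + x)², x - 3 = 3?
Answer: 769/13 ≈ 59.154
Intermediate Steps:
x = 6 (x = 3 + 3 = 6)
b = 25 (b = (-1 + 6)² = 5² = 25)
K(k, G) = 15/13 (K(k, G) = 15*(1/13) = 15/13)
(b + 33) + K(-17, s) = (25 + 33) + 15/13 = 58 + 15/13 = 769/13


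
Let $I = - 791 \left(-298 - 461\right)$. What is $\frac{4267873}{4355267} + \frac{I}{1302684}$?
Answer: $\frac{2724819054885}{1891178878876} \approx 1.4408$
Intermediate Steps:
$I = 600369$ ($I = \left(-791\right) \left(-759\right) = 600369$)
$\frac{4267873}{4355267} + \frac{I}{1302684} = \frac{4267873}{4355267} + \frac{600369}{1302684} = 4267873 \cdot \frac{1}{4355267} + 600369 \cdot \frac{1}{1302684} = \frac{4267873}{4355267} + \frac{200123}{434228} = \frac{2724819054885}{1891178878876}$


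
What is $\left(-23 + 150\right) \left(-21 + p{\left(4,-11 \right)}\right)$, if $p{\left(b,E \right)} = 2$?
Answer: $-2413$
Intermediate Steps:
$\left(-23 + 150\right) \left(-21 + p{\left(4,-11 \right)}\right) = \left(-23 + 150\right) \left(-21 + 2\right) = 127 \left(-19\right) = -2413$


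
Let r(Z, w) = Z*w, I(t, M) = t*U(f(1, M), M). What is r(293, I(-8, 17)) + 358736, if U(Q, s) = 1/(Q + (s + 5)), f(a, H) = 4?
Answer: 4662396/13 ≈ 3.5865e+5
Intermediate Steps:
U(Q, s) = 1/(5 + Q + s) (U(Q, s) = 1/(Q + (5 + s)) = 1/(5 + Q + s))
I(t, M) = t/(9 + M) (I(t, M) = t/(5 + 4 + M) = t/(9 + M))
r(293, I(-8, 17)) + 358736 = 293*(-8/(9 + 17)) + 358736 = 293*(-8/26) + 358736 = 293*(-8*1/26) + 358736 = 293*(-4/13) + 358736 = -1172/13 + 358736 = 4662396/13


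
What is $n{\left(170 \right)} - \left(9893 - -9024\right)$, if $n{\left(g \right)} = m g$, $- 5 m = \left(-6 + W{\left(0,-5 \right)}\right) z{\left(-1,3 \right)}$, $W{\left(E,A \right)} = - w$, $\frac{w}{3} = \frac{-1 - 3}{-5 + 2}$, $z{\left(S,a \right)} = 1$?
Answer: $-18577$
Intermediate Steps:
$w = 4$ ($w = 3 \frac{-1 - 3}{-5 + 2} = 3 \left(- \frac{4}{-3}\right) = 3 \left(\left(-4\right) \left(- \frac{1}{3}\right)\right) = 3 \cdot \frac{4}{3} = 4$)
$W{\left(E,A \right)} = -4$ ($W{\left(E,A \right)} = \left(-1\right) 4 = -4$)
$m = 2$ ($m = - \frac{\left(-6 - 4\right) 1}{5} = - \frac{\left(-10\right) 1}{5} = \left(- \frac{1}{5}\right) \left(-10\right) = 2$)
$n{\left(g \right)} = 2 g$
$n{\left(170 \right)} - \left(9893 - -9024\right) = 2 \cdot 170 - \left(9893 - -9024\right) = 340 - \left(9893 + 9024\right) = 340 - 18917 = -18577$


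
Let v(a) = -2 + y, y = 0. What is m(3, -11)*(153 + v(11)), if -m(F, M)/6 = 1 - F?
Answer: 1812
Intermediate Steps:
v(a) = -2 (v(a) = -2 + 0 = -2)
m(F, M) = -6 + 6*F (m(F, M) = -6*(1 - F) = -6 + 6*F)
m(3, -11)*(153 + v(11)) = (-6 + 6*3)*(153 - 2) = (-6 + 18)*151 = 12*151 = 1812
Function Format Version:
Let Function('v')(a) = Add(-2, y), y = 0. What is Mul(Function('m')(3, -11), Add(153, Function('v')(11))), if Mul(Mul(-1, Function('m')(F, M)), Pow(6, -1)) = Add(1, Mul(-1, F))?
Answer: 1812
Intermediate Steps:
Function('v')(a) = -2 (Function('v')(a) = Add(-2, 0) = -2)
Function('m')(F, M) = Add(-6, Mul(6, F)) (Function('m')(F, M) = Mul(-6, Add(1, Mul(-1, F))) = Add(-6, Mul(6, F)))
Mul(Function('m')(3, -11), Add(153, Function('v')(11))) = Mul(Add(-6, Mul(6, 3)), Add(153, -2)) = Mul(Add(-6, 18), 151) = Mul(12, 151) = 1812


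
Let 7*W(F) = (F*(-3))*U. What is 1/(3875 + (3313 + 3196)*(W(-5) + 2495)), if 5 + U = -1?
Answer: 7/113121000 ≈ 6.1881e-8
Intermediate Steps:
U = -6 (U = -5 - 1 = -6)
W(F) = 18*F/7 (W(F) = ((F*(-3))*(-6))/7 = (-3*F*(-6))/7 = (18*F)/7 = 18*F/7)
1/(3875 + (3313 + 3196)*(W(-5) + 2495)) = 1/(3875 + (3313 + 3196)*((18/7)*(-5) + 2495)) = 1/(3875 + 6509*(-90/7 + 2495)) = 1/(3875 + 6509*(17375/7)) = 1/(3875 + 113093875/7) = 1/(113121000/7) = 7/113121000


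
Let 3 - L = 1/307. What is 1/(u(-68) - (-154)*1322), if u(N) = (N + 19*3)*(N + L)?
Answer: 307/62721032 ≈ 4.8947e-6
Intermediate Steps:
L = 920/307 (L = 3 - 1/307 = 920/307 ≈ 2.9967)
u(N) = (57 + N)*(920/307 + N) (u(N) = (N + 19*3)*(N + 920/307) = (N + 57)*(920/307 + N) = (57 + N)*(920/307 + N))
1/(u(-68) - (-154)*1322) = 1/((52440/307 + (-68)**2 + (18419/307)*(-68)) - (-154)*1322) = 1/((52440/307 + 4624 - 1252492/307) - 1*(-203588)) = 1/(219516/307 + 203588) = 1/(62721032/307) = 307/62721032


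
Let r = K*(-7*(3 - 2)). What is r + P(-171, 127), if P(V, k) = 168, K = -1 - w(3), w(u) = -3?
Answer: 154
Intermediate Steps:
K = 2 (K = -1 - 1*(-3) = -1 + 3 = 2)
r = -14 (r = 2*(-7*(3 - 2)) = 2*(-7*1) = 2*(-7) = -14)
r + P(-171, 127) = -14 + 168 = 154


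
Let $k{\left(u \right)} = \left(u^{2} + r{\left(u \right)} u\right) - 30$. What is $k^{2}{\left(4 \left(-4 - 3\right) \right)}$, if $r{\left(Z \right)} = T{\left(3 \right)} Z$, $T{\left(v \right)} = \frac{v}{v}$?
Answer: $2365444$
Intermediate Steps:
$T{\left(v \right)} = 1$
$r{\left(Z \right)} = Z$ ($r{\left(Z \right)} = 1 Z = Z$)
$k{\left(u \right)} = -30 + 2 u^{2}$ ($k{\left(u \right)} = \left(u^{2} + u u\right) - 30 = \left(u^{2} + u^{2}\right) - 30 = 2 u^{2} - 30 = -30 + 2 u^{2}$)
$k^{2}{\left(4 \left(-4 - 3\right) \right)} = \left(-30 + 2 \left(4 \left(-4 - 3\right)\right)^{2}\right)^{2} = \left(-30 + 2 \left(4 \left(-7\right)\right)^{2}\right)^{2} = \left(-30 + 2 \left(-28\right)^{2}\right)^{2} = \left(-30 + 2 \cdot 784\right)^{2} = \left(-30 + 1568\right)^{2} = 1538^{2} = 2365444$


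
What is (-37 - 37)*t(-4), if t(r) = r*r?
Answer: -1184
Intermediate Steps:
t(r) = r²
(-37 - 37)*t(-4) = (-37 - 37)*(-4)² = -74*16 = -1184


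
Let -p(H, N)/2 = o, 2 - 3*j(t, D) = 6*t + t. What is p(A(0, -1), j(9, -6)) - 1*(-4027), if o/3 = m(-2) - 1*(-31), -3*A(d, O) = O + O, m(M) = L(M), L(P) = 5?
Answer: 3811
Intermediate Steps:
m(M) = 5
j(t, D) = 2/3 - 7*t/3 (j(t, D) = 2/3 - (6*t + t)/3 = 2/3 - 7*t/3)
A(d, O) = -2*O/3 (A(d, O) = -(O + O)/3 = -2*O/3)
o = 108 (o = 3*(5 - 1*(-31)) = 3*(5 + 31) = 3*36 = 108)
p(H, N) = -216 (p(H, N) = -2*108 = -216)
p(A(0, -1), j(9, -6)) - 1*(-4027) = -216 - 1*(-4027) = -216 + 4027 = 3811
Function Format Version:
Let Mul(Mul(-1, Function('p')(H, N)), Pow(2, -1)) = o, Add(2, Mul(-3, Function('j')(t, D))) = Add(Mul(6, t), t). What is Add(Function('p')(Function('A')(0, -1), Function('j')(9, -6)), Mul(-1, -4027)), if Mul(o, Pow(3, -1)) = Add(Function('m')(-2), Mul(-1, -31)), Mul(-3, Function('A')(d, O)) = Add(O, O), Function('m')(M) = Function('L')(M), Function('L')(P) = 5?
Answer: 3811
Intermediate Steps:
Function('m')(M) = 5
Function('j')(t, D) = Add(Rational(2, 3), Mul(Rational(-7, 3), t)) (Function('j')(t, D) = Add(Rational(2, 3), Mul(Rational(-1, 3), Add(Mul(6, t), t))) = Add(Rational(2, 3), Mul(Rational(-1, 3), Mul(7, t))) = Add(Rational(2, 3), Mul(Rational(-7, 3), t)))
Function('A')(d, O) = Mul(Rational(-2, 3), O) (Function('A')(d, O) = Mul(Rational(-1, 3), Add(O, O)) = Mul(Rational(-1, 3), Mul(2, O)) = Mul(Rational(-2, 3), O))
o = 108 (o = Mul(3, Add(5, Mul(-1, -31))) = Mul(3, Add(5, 31)) = Mul(3, 36) = 108)
Function('p')(H, N) = -216 (Function('p')(H, N) = Mul(-2, 108) = -216)
Add(Function('p')(Function('A')(0, -1), Function('j')(9, -6)), Mul(-1, -4027)) = Add(-216, Mul(-1, -4027)) = Add(-216, 4027) = 3811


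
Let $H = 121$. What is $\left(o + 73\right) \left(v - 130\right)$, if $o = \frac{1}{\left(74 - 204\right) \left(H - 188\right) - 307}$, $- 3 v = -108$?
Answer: $- \frac{57661480}{8403} \approx -6862.0$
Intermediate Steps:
$v = 36$ ($v = \left(- \frac{1}{3}\right) \left(-108\right) = 36$)
$o = \frac{1}{8403}$ ($o = \frac{1}{\left(74 - 204\right) \left(121 - 188\right) - 307} = \frac{1}{\left(-130\right) \left(-67\right) - 307} = \frac{1}{8710 - 307} = \frac{1}{8403} \approx 0.00011901$)
$\left(o + 73\right) \left(v - 130\right) = \left(\frac{1}{8403} + 73\right) \left(36 - 130\right) = \frac{613420}{8403} \left(-94\right) = - \frac{57661480}{8403}$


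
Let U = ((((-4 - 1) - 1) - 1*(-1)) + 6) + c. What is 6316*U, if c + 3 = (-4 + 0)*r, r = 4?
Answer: -113688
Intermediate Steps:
c = -19 (c = -3 + (-4 + 0)*4 = -3 - 4*4 = -3 - 16 = -19)
U = -18 (U = ((((-4 - 1) - 1) - 1*(-1)) + 6) - 19 = (((-5 - 1) + 1) + 6) - 19 = ((-6 + 1) + 6) - 19 = (-5 + 6) - 19 = 1 - 19 = -18)
6316*U = 6316*(-18) = -113688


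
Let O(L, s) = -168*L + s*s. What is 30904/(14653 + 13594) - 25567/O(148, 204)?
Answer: -204487241/473193744 ≈ -0.43214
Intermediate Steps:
O(L, s) = s² - 168*L (O(L, s) = -168*L + s² = s² - 168*L)
30904/(14653 + 13594) - 25567/O(148, 204) = 30904/(14653 + 13594) - 25567/(204² - 168*148) = 30904/28247 - 25567/(41616 - 24864) = 30904*(1/28247) - 25567/16752 = 30904/28247 - 25567*1/16752 = 30904/28247 - 25567/16752 = -204487241/473193744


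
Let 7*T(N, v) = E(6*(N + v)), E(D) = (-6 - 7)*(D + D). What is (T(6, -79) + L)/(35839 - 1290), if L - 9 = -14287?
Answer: -88558/241843 ≈ -0.36618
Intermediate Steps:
L = -14278 (L = 9 - 14287 = -14278)
E(D) = -26*D
T(N, v) = -156*N/7 - 156*v/7 (T(N, v) = (-156*(N + v))/7 = (-26*(6*N + 6*v))/7 = (-156*N - 156*v)/7 = -156*N/7 - 156*v/7)
(T(6, -79) + L)/(35839 - 1290) = ((-156/7*6 - 156/7*(-79)) - 14278)/(35839 - 1290) = ((-936/7 + 12324/7) - 14278)/34549 = (11388/7 - 14278)*(1/34549) = -88558/7*1/34549 = -88558/241843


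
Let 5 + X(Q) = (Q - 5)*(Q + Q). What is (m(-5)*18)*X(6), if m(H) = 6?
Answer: 756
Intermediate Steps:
X(Q) = -5 + 2*Q*(-5 + Q) (X(Q) = -5 + (Q - 5)*(Q + Q) = -5 + (-5 + Q)*(2*Q) = -5 + 2*Q*(-5 + Q))
(m(-5)*18)*X(6) = (6*18)*(-5 - 10*6 + 2*6²) = 108*(-5 - 60 + 2*36) = 108*(-5 - 60 + 72) = 108*7 = 756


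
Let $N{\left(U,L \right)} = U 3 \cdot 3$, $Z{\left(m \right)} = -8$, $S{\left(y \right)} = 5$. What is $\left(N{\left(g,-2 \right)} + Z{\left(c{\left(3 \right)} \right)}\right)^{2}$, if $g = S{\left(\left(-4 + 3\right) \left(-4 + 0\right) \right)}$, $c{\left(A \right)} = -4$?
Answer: $1369$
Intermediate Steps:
$g = 5$
$N{\left(U,L \right)} = 9 U$ ($N{\left(U,L \right)} = 3 U 3 = 9 U$)
$\left(N{\left(g,-2 \right)} + Z{\left(c{\left(3 \right)} \right)}\right)^{2} = \left(9 \cdot 5 - 8\right)^{2} = \left(45 - 8\right)^{2} = 37^{2} = 1369$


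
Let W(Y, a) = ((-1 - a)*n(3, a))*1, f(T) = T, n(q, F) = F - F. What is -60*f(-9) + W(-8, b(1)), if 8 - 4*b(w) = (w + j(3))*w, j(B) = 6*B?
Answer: 540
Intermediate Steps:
n(q, F) = 0
b(w) = 2 - w*(18 + w)/4 (b(w) = 2 - (w + 6*3)*w/4 = 2 - (w + 18)*w/4 = 2 - (18 + w)*w/4 = 2 - w*(18 + w)/4)
W(Y, a) = 0 (W(Y, a) = ((-1 - a)*0)*1 = 0*1 = 0)
-60*f(-9) + W(-8, b(1)) = -60*(-9) + 0 = 540 + 0 = 540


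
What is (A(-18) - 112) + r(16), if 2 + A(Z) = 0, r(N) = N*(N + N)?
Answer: 398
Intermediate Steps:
r(N) = 2*N**2 (r(N) = N*(2*N) = 2*N**2)
A(Z) = -2 (A(Z) = -2 + 0 = -2)
(A(-18) - 112) + r(16) = (-2 - 112) + 2*16**2 = -114 + 2*256 = -114 + 512 = 398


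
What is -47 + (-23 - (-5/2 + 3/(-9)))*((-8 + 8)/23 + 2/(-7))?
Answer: -866/21 ≈ -41.238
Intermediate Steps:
-47 + (-23 - (-5/2 + 3/(-9)))*((-8 + 8)/23 + 2/(-7)) = -47 + (-23 - (-5*½ + 3*(-⅑)))*(0*(1/23) + 2*(-⅐)) = -47 + (-23 - (-5/2 - ⅓))*(0 - 2/7) = -47 + (-23 - 1*(-17/6))*(-2/7) = -47 + (-23 + 17/6)*(-2/7) = -47 - 121/6*(-2/7) = -47 + 121/21 = -866/21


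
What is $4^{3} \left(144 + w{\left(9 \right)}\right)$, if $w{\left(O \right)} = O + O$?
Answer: $10368$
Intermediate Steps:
$w{\left(O \right)} = 2 O$
$4^{3} \left(144 + w{\left(9 \right)}\right) = 4^{3} \left(144 + 2 \cdot 9\right) = 64 \left(144 + 18\right) = 64 \cdot 162 = 10368$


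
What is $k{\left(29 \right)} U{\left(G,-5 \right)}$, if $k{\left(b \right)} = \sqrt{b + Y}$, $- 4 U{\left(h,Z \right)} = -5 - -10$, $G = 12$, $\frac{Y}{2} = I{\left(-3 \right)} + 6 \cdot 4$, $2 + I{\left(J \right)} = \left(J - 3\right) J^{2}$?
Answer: $- \frac{5 i \sqrt{35}}{4} \approx - 7.3951 i$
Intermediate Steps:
$I{\left(J \right)} = -2 + J^{2} \left(-3 + J\right)$ ($I{\left(J \right)} = -2 + \left(J - 3\right) J^{2} = -2 + \left(-3 + J\right) J^{2} = -2 + J^{2} \left(-3 + J\right)$)
$Y = -64$ ($Y = 2 \left(\left(-2 + \left(-3\right)^{3} - 3 \left(-3\right)^{2}\right) + 6 \cdot 4\right) = 2 \left(\left(-2 - 27 - 27\right) + 24\right) = 2 \left(-56 + 24\right) = 2 \left(-32\right) = -64$)
$U{\left(h,Z \right)} = - \frac{5}{4}$ ($U{\left(h,Z \right)} = - \frac{-5 - -10}{4} = - \frac{-5 + 10}{4} = \left(- \frac{1}{4}\right) 5 = - \frac{5}{4}$)
$k{\left(b \right)} = \sqrt{-64 + b}$ ($k{\left(b \right)} = \sqrt{b - 64} = \sqrt{-64 + b}$)
$k{\left(29 \right)} U{\left(G,-5 \right)} = \sqrt{-64 + 29} \left(- \frac{5}{4}\right) = \sqrt{-35} \left(- \frac{5}{4}\right) = i \sqrt{35} \left(- \frac{5}{4}\right) = - \frac{5 i \sqrt{35}}{4}$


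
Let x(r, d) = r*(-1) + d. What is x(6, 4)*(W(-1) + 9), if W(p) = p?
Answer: -16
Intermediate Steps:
x(r, d) = d - r (x(r, d) = -r + d = d - r)
x(6, 4)*(W(-1) + 9) = (4 - 1*6)*(-1 + 9) = (4 - 6)*8 = -2*8 = -16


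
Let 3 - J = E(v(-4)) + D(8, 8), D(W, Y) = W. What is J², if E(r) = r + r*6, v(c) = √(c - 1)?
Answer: -220 + 70*I*√5 ≈ -220.0 + 156.52*I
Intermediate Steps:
v(c) = √(-1 + c)
E(r) = 7*r (E(r) = r + 6*r = 7*r)
J = -5 - 7*I*√5 (J = 3 - (7*√(-1 - 4) + 8) = 3 - (7*√(-5) + 8) = 3 - (7*(I*√5) + 8) = 3 - (7*I*√5 + 8) = 3 - (8 + 7*I*√5) = 3 + (-8 - 7*I*√5) = -5 - 7*I*√5 ≈ -5.0 - 15.652*I)
J² = (-5 - 7*I*√5)²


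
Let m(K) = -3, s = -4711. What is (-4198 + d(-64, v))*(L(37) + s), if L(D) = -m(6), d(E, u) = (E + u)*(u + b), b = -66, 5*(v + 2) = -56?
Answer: -225541448/25 ≈ -9.0217e+6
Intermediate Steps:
v = -66/5 (v = -2 + (⅕)*(-56) = -2 - 56/5 = -66/5 ≈ -13.200)
d(E, u) = (-66 + u)*(E + u) (d(E, u) = (E + u)*(u - 66) = (E + u)*(-66 + u) = (-66 + u)*(E + u))
L(D) = 3 (L(D) = -1*(-3) = 3)
(-4198 + d(-64, v))*(L(37) + s) = (-4198 + ((-66/5)² - 66*(-64) - 66*(-66/5) - 64*(-66/5)))*(3 - 4711) = (-4198 + (4356/25 + 4224 + 4356/5 + 4224/5))*(-4708) = (-4198 + 152856/25)*(-4708) = (47906/25)*(-4708) = -225541448/25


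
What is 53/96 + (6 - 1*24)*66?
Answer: -113995/96 ≈ -1187.4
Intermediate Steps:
53/96 + (6 - 1*24)*66 = 53*(1/96) + (6 - 24)*66 = 53/96 - 18*66 = 53/96 - 1188 = -113995/96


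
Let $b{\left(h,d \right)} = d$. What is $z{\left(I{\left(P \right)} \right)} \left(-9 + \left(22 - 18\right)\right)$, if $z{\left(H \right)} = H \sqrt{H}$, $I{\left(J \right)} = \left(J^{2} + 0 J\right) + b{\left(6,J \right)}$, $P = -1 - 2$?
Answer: $- 30 \sqrt{6} \approx -73.485$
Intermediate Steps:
$P = -3$
$I{\left(J \right)} = J + J^{2}$ ($I{\left(J \right)} = \left(J^{2} + 0 J\right) + J = \left(J^{2} + 0\right) + J = J^{2} + J = J + J^{2}$)
$z{\left(H \right)} = H^{\frac{3}{2}}$
$z{\left(I{\left(P \right)} \right)} \left(-9 + \left(22 - 18\right)\right) = \left(- 3 \left(1 - 3\right)\right)^{\frac{3}{2}} \left(-9 + \left(22 - 18\right)\right) = \left(\left(-3\right) \left(-2\right)\right)^{\frac{3}{2}} \left(-9 + \left(22 - 18\right)\right) = 6^{\frac{3}{2}} \left(-9 + 4\right) = 6 \sqrt{6} \left(-5\right) = - 30 \sqrt{6}$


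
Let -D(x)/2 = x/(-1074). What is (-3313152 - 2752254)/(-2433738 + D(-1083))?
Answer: 1085707674/435639463 ≈ 2.4922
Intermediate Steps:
D(x) = x/537 (D(x) = -2*x/(-1074) = -2*x*(-1)/1074 = -(-1)*x/537 = x/537)
(-3313152 - 2752254)/(-2433738 + D(-1083)) = (-3313152 - 2752254)/(-2433738 + (1/537)*(-1083)) = -6065406/(-2433738 - 361/179) = -6065406/(-435639463/179) = -6065406*(-179/435639463) = 1085707674/435639463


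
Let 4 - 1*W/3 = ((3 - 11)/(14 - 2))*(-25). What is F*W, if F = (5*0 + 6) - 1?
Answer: -190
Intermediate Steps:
W = -38 (W = 12 - 3*(3 - 11)/(14 - 2)*(-25) = 12 - 3*(-8/12)*(-25) = 12 - 3*(-8*1/12)*(-25) = 12 - (-2)*(-25) = 12 - 3*50/3 = 12 - 50 = -38)
F = 5 (F = (0 + 6) - 1 = 6 - 1 = 5)
F*W = 5*(-38) = -190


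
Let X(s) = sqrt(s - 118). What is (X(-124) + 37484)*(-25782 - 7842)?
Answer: -1260362016 - 369864*I*sqrt(2) ≈ -1.2604e+9 - 5.2307e+5*I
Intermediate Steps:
X(s) = sqrt(-118 + s)
(X(-124) + 37484)*(-25782 - 7842) = (sqrt(-118 - 124) + 37484)*(-25782 - 7842) = (sqrt(-242) + 37484)*(-33624) = (11*I*sqrt(2) + 37484)*(-33624) = (37484 + 11*I*sqrt(2))*(-33624) = -1260362016 - 369864*I*sqrt(2)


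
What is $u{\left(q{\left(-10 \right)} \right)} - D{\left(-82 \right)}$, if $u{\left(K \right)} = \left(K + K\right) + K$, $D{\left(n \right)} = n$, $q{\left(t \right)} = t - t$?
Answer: $82$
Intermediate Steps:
$q{\left(t \right)} = 0$
$u{\left(K \right)} = 3 K$ ($u{\left(K \right)} = 2 K + K = 3 K$)
$u{\left(q{\left(-10 \right)} \right)} - D{\left(-82 \right)} = 3 \cdot 0 - -82 = 0 + 82 = 82$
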